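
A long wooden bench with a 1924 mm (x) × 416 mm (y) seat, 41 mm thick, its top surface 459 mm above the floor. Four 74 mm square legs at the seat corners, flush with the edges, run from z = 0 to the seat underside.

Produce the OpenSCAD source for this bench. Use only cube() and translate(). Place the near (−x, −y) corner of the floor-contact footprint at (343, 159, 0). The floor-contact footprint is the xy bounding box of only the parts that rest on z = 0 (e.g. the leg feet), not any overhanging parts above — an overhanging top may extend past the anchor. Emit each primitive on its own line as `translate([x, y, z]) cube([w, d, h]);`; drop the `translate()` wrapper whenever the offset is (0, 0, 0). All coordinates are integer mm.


// leg_h = 459 − 41 = 418
translate([343, 159, 418]) cube([1924, 416, 41]);
translate([343, 159, 0]) cube([74, 74, 418]);
translate([343, 501, 0]) cube([74, 74, 418]);
translate([2193, 159, 0]) cube([74, 74, 418]);
translate([2193, 501, 0]) cube([74, 74, 418]);


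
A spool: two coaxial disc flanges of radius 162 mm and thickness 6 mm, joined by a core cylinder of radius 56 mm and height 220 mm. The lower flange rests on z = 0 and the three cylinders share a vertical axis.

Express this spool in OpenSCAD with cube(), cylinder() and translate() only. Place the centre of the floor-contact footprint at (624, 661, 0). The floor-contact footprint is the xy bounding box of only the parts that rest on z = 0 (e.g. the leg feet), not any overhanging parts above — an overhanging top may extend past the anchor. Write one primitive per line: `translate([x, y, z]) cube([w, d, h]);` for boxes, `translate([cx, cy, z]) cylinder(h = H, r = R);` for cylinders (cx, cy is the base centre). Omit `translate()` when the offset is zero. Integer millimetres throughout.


translate([624, 661, 0]) cylinder(h = 6, r = 162);
translate([624, 661, 6]) cylinder(h = 220, r = 56);
translate([624, 661, 226]) cylinder(h = 6, r = 162);


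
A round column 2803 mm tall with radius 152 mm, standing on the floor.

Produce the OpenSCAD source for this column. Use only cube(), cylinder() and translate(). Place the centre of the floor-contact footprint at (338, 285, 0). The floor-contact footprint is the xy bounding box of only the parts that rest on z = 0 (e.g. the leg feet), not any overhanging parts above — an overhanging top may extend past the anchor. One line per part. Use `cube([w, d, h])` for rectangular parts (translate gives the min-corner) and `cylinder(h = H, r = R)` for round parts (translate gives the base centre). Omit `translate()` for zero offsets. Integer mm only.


translate([338, 285, 0]) cylinder(h = 2803, r = 152);


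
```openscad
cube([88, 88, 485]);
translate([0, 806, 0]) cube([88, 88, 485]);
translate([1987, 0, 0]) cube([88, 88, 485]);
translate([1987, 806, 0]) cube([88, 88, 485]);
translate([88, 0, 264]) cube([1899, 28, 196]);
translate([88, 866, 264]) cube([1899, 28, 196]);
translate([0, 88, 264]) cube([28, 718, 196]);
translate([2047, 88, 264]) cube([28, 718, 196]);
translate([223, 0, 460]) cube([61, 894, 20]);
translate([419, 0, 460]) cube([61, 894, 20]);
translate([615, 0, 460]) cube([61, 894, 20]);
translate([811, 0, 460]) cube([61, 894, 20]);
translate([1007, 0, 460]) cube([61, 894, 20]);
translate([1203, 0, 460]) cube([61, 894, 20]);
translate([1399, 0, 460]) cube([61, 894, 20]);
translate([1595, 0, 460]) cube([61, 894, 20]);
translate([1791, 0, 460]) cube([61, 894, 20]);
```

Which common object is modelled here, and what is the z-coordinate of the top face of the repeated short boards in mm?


A bed frame. The slat-top height is 480 mm.

Four posts, four rails, and a row of slats — a bed frame. Slats sit on the rails at z = 264 + 196 = 460; with slat thickness 20, the top is 480 mm.


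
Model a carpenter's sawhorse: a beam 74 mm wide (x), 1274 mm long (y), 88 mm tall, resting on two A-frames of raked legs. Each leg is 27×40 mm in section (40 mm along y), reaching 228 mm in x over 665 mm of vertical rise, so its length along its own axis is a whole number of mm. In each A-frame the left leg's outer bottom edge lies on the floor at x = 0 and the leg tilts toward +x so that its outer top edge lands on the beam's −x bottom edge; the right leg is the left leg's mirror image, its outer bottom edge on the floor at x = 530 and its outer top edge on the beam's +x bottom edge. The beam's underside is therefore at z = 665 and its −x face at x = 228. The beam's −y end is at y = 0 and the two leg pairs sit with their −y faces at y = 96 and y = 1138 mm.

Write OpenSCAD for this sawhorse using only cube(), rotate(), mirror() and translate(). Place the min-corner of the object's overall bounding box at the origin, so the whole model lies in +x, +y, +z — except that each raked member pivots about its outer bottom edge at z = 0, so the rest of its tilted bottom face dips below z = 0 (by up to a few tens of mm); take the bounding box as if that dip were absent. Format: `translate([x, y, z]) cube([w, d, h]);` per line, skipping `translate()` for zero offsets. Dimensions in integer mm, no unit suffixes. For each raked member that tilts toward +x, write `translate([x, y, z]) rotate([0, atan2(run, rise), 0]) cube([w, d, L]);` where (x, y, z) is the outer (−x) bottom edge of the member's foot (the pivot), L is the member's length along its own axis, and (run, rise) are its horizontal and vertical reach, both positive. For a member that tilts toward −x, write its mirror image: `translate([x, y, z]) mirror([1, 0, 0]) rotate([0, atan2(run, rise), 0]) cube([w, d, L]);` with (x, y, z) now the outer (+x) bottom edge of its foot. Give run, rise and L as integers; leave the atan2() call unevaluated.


// leg length = √(228² + 665²) = 703
// right-leg outer foot x = 2·228 + 74 = 530
// beam min-corner = (228, 0, 665)
translate([228, 0, 665]) cube([74, 1274, 88]);
translate([0, 96, 0]) rotate([0, atan2(228, 665), 0]) cube([27, 40, 703]);
translate([530, 96, 0]) mirror([1, 0, 0]) rotate([0, atan2(228, 665), 0]) cube([27, 40, 703]);
translate([0, 1138, 0]) rotate([0, atan2(228, 665), 0]) cube([27, 40, 703]);
translate([530, 1138, 0]) mirror([1, 0, 0]) rotate([0, atan2(228, 665), 0]) cube([27, 40, 703]);


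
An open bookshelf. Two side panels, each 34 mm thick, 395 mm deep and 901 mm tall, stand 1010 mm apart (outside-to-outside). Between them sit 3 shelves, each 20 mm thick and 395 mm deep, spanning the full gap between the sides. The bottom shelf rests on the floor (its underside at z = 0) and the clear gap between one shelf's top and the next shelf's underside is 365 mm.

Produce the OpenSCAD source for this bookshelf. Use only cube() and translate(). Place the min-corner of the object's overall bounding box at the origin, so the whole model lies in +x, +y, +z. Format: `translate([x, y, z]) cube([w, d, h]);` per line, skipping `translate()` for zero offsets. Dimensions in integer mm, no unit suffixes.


cube([34, 395, 901]);
translate([976, 0, 0]) cube([34, 395, 901]);
translate([34, 0, 0]) cube([942, 395, 20]);
translate([34, 0, 385]) cube([942, 395, 20]);
translate([34, 0, 770]) cube([942, 395, 20]);


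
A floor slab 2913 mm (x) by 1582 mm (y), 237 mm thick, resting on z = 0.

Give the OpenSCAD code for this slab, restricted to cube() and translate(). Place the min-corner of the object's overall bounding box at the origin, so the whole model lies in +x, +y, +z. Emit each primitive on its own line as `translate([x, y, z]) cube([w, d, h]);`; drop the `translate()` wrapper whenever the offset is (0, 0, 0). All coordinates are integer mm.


cube([2913, 1582, 237]);


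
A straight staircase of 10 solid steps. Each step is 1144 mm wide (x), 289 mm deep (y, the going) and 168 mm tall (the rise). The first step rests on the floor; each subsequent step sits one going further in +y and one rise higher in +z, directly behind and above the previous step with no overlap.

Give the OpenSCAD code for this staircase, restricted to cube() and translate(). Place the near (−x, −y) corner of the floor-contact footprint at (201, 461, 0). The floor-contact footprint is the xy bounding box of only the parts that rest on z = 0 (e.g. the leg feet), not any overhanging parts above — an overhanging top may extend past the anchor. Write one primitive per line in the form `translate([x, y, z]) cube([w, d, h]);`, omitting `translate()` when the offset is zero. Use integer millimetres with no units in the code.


translate([201, 461, 0]) cube([1144, 289, 168]);
translate([201, 750, 168]) cube([1144, 289, 168]);
translate([201, 1039, 336]) cube([1144, 289, 168]);
translate([201, 1328, 504]) cube([1144, 289, 168]);
translate([201, 1617, 672]) cube([1144, 289, 168]);
translate([201, 1906, 840]) cube([1144, 289, 168]);
translate([201, 2195, 1008]) cube([1144, 289, 168]);
translate([201, 2484, 1176]) cube([1144, 289, 168]);
translate([201, 2773, 1344]) cube([1144, 289, 168]);
translate([201, 3062, 1512]) cube([1144, 289, 168]);


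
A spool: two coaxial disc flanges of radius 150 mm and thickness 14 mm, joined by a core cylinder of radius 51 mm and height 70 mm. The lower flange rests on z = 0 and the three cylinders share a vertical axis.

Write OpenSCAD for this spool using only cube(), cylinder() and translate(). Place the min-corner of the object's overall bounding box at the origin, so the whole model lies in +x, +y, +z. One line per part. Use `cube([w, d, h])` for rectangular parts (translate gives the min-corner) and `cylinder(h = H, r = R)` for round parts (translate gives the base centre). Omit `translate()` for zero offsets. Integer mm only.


translate([150, 150, 0]) cylinder(h = 14, r = 150);
translate([150, 150, 14]) cylinder(h = 70, r = 51);
translate([150, 150, 84]) cylinder(h = 14, r = 150);


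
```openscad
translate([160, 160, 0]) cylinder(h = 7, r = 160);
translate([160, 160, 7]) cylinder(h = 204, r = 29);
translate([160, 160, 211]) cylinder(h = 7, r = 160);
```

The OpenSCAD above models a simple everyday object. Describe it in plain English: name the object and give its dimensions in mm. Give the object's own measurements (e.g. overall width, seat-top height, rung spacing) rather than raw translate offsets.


A spool: two coaxial disc flanges of radius 160 mm and thickness 7 mm, joined by a core cylinder of radius 29 mm and height 204 mm. The lower flange rests on z = 0 and the three cylinders share a vertical axis.


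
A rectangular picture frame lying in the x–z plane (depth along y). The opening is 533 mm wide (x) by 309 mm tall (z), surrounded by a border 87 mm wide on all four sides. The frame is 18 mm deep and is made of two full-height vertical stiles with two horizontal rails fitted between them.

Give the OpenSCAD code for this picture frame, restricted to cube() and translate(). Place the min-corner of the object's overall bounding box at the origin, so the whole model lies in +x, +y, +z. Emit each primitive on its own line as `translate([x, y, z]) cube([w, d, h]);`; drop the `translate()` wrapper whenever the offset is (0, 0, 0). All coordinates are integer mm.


cube([87, 18, 483]);
translate([620, 0, 0]) cube([87, 18, 483]);
translate([87, 0, 0]) cube([533, 18, 87]);
translate([87, 0, 396]) cube([533, 18, 87]);


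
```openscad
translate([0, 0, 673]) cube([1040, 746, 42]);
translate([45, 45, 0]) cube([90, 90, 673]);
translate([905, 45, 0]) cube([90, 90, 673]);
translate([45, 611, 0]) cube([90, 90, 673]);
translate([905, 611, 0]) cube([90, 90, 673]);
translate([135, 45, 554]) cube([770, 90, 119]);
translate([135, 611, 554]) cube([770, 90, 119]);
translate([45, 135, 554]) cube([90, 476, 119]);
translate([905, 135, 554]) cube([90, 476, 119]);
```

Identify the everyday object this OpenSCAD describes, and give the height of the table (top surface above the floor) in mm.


A table. The table height is 715 mm.

A 1040×746×42 slab sits at z = 673 on four 90 mm square posts — a table. The top surface is at 673 + 42 = 715 mm.


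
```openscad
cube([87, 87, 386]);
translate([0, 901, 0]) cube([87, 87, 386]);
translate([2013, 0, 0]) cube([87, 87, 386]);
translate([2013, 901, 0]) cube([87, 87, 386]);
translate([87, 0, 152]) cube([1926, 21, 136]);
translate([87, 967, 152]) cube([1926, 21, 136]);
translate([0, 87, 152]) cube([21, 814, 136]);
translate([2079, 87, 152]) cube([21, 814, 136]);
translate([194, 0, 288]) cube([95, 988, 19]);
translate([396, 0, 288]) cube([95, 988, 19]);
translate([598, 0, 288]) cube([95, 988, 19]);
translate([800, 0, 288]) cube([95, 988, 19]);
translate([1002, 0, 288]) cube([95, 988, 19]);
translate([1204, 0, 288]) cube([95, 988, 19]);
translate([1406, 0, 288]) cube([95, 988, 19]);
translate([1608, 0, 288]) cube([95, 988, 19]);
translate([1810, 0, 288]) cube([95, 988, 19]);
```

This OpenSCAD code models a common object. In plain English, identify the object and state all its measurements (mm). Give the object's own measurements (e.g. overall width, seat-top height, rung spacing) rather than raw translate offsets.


A bed frame 2100 mm long (x) by 988 mm wide (y). Four 87×87 mm corner posts, 386 mm tall, at the corners of the footprint. Four rails of 21 mm thickness and 136 mm height run between adjacent posts with their undersides at z = 152 mm, their outer faces flush with the outside of the frame (the two x-running rails run between the posts' inner faces; the two y-running rails run between the posts' inner faces). 9 slats, each 95 mm wide (x) and 19 mm thick, lie across the top of the two x-running rails, running the full 988 mm width of the frame in y; along x they sit between the end posts with a 107 mm gap after the −x posts and between neighbouring slats, leaving 108 mm before the +x posts.


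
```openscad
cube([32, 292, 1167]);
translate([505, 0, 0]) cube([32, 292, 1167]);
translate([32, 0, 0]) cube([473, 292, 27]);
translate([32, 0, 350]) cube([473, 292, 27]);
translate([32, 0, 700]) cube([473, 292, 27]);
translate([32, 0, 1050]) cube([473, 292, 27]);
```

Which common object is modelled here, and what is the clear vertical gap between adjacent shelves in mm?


A bookshelf. The clear shelf gap is 323 mm.

Two tall side panels with 4 horizontal boards between them — a bookshelf. The first two shelf undersides are at z = 0 and z = 350; with shelf thickness 27, the clear gap is 350 − 0 − 27 = 323 mm.


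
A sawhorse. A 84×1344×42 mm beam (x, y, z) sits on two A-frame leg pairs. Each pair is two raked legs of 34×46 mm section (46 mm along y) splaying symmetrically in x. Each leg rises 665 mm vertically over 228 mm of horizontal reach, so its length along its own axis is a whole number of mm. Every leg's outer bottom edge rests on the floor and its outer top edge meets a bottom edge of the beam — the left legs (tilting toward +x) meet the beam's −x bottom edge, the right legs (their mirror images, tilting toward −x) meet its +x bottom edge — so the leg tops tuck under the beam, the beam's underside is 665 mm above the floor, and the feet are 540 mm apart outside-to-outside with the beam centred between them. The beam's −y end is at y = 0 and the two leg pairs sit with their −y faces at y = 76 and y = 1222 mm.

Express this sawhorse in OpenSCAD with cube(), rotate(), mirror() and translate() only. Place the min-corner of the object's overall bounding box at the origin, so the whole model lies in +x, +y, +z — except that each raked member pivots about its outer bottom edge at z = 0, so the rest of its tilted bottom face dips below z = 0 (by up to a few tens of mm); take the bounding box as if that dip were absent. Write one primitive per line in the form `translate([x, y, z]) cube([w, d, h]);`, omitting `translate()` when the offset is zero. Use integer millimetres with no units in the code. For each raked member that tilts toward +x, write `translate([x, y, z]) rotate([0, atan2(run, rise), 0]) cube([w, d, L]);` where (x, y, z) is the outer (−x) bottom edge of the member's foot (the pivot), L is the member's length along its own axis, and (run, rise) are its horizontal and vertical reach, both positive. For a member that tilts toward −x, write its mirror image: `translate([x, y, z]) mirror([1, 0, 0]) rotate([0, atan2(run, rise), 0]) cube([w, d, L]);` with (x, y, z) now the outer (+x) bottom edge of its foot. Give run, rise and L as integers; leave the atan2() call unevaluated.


// leg length = √(228² + 665²) = 703
// right-leg outer foot x = 2·228 + 84 = 540
// beam min-corner = (228, 0, 665)
translate([228, 0, 665]) cube([84, 1344, 42]);
translate([0, 76, 0]) rotate([0, atan2(228, 665), 0]) cube([34, 46, 703]);
translate([540, 76, 0]) mirror([1, 0, 0]) rotate([0, atan2(228, 665), 0]) cube([34, 46, 703]);
translate([0, 1222, 0]) rotate([0, atan2(228, 665), 0]) cube([34, 46, 703]);
translate([540, 1222, 0]) mirror([1, 0, 0]) rotate([0, atan2(228, 665), 0]) cube([34, 46, 703]);


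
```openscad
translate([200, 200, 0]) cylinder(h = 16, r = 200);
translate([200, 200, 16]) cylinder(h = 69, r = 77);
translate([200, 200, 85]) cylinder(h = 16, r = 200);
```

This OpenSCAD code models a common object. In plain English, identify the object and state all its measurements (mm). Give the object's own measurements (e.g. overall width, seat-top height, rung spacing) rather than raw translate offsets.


A spool: two coaxial disc flanges of radius 200 mm and thickness 16 mm, joined by a core cylinder of radius 77 mm and height 69 mm. The lower flange rests on z = 0 and the three cylinders share a vertical axis.


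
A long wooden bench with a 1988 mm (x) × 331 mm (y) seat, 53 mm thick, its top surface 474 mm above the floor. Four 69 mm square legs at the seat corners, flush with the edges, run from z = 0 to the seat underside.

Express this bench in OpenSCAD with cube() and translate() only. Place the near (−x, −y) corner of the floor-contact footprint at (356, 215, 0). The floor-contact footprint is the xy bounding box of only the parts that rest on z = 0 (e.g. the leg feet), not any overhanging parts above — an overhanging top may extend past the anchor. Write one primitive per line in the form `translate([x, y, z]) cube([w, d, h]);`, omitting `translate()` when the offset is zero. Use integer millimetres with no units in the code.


translate([356, 215, 421]) cube([1988, 331, 53]);
translate([356, 215, 0]) cube([69, 69, 421]);
translate([356, 477, 0]) cube([69, 69, 421]);
translate([2275, 215, 0]) cube([69, 69, 421]);
translate([2275, 477, 0]) cube([69, 69, 421]);


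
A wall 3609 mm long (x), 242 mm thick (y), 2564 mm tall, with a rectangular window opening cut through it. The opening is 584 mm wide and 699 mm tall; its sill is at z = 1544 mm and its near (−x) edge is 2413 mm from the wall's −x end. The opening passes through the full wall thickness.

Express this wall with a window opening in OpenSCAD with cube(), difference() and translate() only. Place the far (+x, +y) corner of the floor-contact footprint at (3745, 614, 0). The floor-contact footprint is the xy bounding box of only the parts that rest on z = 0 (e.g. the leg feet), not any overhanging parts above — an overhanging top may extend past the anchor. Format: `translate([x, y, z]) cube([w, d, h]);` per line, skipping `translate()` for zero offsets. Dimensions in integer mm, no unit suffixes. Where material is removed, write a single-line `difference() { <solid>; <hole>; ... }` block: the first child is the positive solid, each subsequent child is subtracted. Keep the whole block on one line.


difference() { translate([136, 372, 0]) cube([3609, 242, 2564]); translate([2549, 372, 1544]) cube([584, 242, 699]); }


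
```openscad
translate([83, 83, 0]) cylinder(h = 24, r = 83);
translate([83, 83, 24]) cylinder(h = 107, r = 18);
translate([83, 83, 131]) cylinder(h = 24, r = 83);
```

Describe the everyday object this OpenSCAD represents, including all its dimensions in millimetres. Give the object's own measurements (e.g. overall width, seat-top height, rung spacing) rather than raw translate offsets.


A spool: two coaxial disc flanges of radius 83 mm and thickness 24 mm, joined by a core cylinder of radius 18 mm and height 107 mm. The lower flange rests on z = 0 and the three cylinders share a vertical axis.


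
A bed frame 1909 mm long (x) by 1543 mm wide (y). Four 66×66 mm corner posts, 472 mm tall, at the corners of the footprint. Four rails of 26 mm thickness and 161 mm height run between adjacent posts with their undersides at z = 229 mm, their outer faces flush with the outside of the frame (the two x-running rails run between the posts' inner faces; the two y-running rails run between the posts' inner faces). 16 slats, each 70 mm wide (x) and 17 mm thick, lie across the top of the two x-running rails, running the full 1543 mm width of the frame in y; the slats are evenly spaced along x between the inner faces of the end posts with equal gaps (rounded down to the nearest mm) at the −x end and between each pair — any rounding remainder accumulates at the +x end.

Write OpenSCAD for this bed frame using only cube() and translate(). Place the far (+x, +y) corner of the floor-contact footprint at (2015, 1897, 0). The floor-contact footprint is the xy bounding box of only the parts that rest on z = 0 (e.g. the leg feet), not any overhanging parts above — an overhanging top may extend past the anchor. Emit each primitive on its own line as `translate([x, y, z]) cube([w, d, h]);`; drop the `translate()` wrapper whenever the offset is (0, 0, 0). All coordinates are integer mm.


translate([106, 354, 0]) cube([66, 66, 472]);
translate([106, 1831, 0]) cube([66, 66, 472]);
translate([1949, 354, 0]) cube([66, 66, 472]);
translate([1949, 1831, 0]) cube([66, 66, 472]);
translate([172, 354, 229]) cube([1777, 26, 161]);
translate([172, 1871, 229]) cube([1777, 26, 161]);
translate([106, 420, 229]) cube([26, 1411, 161]);
translate([1989, 420, 229]) cube([26, 1411, 161]);
translate([210, 354, 390]) cube([70, 1543, 17]);
translate([318, 354, 390]) cube([70, 1543, 17]);
translate([426, 354, 390]) cube([70, 1543, 17]);
translate([534, 354, 390]) cube([70, 1543, 17]);
translate([642, 354, 390]) cube([70, 1543, 17]);
translate([750, 354, 390]) cube([70, 1543, 17]);
translate([858, 354, 390]) cube([70, 1543, 17]);
translate([966, 354, 390]) cube([70, 1543, 17]);
translate([1074, 354, 390]) cube([70, 1543, 17]);
translate([1182, 354, 390]) cube([70, 1543, 17]);
translate([1290, 354, 390]) cube([70, 1543, 17]);
translate([1398, 354, 390]) cube([70, 1543, 17]);
translate([1506, 354, 390]) cube([70, 1543, 17]);
translate([1614, 354, 390]) cube([70, 1543, 17]);
translate([1722, 354, 390]) cube([70, 1543, 17]);
translate([1830, 354, 390]) cube([70, 1543, 17]);


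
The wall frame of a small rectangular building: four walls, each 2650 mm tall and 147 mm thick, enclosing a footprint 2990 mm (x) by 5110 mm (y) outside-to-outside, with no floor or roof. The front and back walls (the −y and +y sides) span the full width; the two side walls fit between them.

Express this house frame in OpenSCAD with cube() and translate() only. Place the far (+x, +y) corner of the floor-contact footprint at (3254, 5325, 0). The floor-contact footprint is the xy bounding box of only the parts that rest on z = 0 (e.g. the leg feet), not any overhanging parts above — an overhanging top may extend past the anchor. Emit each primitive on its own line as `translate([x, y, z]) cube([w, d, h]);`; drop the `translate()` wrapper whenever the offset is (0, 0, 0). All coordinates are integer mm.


translate([264, 215, 0]) cube([2990, 147, 2650]);
translate([264, 5178, 0]) cube([2990, 147, 2650]);
translate([264, 362, 0]) cube([147, 4816, 2650]);
translate([3107, 362, 0]) cube([147, 4816, 2650]);


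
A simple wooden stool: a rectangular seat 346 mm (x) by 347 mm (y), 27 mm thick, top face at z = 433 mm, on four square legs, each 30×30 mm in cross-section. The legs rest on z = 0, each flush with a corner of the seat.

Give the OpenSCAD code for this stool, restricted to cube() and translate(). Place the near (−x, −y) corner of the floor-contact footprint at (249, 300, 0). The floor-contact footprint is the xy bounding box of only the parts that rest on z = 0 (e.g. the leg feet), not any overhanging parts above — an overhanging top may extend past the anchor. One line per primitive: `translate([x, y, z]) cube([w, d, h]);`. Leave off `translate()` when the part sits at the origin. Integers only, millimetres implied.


// leg_h = 433 - 27 = 406
translate([249, 300, 406]) cube([346, 347, 27]);
translate([249, 300, 0]) cube([30, 30, 406]);
translate([565, 300, 0]) cube([30, 30, 406]);
translate([249, 617, 0]) cube([30, 30, 406]);
translate([565, 617, 0]) cube([30, 30, 406]);


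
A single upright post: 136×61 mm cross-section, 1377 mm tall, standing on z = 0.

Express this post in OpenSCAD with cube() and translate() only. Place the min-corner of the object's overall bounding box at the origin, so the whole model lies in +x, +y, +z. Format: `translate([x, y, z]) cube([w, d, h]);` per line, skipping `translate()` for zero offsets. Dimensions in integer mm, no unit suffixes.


cube([136, 61, 1377]);


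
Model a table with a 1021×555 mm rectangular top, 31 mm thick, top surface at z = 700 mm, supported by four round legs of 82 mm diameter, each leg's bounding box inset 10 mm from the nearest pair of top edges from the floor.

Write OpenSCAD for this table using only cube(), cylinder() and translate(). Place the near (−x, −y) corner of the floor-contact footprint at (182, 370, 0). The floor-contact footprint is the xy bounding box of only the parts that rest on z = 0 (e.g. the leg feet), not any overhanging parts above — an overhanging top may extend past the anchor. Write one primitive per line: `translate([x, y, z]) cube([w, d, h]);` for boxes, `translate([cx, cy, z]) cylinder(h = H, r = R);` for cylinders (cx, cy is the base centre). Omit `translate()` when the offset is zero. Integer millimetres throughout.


translate([172, 360, 669]) cube([1021, 555, 31]);
translate([223, 411, 0]) cylinder(h = 669, r = 41);
translate([1142, 411, 0]) cylinder(h = 669, r = 41);
translate([223, 864, 0]) cylinder(h = 669, r = 41);
translate([1142, 864, 0]) cylinder(h = 669, r = 41);


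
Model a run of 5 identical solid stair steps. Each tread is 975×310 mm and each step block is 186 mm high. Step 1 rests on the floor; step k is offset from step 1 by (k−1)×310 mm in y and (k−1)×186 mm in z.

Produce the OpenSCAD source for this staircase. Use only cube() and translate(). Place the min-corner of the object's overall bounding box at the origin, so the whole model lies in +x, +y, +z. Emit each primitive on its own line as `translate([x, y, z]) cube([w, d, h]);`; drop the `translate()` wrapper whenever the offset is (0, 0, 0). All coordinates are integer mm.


cube([975, 310, 186]);
translate([0, 310, 186]) cube([975, 310, 186]);
translate([0, 620, 372]) cube([975, 310, 186]);
translate([0, 930, 558]) cube([975, 310, 186]);
translate([0, 1240, 744]) cube([975, 310, 186]);


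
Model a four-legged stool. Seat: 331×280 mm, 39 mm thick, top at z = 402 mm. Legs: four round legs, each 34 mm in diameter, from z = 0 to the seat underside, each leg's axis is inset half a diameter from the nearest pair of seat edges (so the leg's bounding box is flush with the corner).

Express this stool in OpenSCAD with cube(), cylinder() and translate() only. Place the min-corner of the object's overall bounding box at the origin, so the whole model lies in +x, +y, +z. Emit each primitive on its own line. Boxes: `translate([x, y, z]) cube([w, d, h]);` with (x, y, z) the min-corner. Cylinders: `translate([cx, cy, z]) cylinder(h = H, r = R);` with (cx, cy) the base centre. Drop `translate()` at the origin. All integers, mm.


translate([0, 0, 363]) cube([331, 280, 39]);
translate([17, 17, 0]) cylinder(h = 363, r = 17);
translate([314, 17, 0]) cylinder(h = 363, r = 17);
translate([17, 263, 0]) cylinder(h = 363, r = 17);
translate([314, 263, 0]) cylinder(h = 363, r = 17);


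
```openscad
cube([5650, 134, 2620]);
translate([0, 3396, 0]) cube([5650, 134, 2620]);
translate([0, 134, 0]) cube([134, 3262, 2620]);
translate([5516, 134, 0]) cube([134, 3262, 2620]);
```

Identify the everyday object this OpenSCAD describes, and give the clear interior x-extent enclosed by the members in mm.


A house (or room) frame. The interior width is 5382 mm.

Four 2620 mm walls enclosing a rectangle with no floor or roof — a room or house frame. Outside width is 5650 mm and wall thickness is 134 mm, so the interior width is 5650 − 2 × 134 = 5382 mm.


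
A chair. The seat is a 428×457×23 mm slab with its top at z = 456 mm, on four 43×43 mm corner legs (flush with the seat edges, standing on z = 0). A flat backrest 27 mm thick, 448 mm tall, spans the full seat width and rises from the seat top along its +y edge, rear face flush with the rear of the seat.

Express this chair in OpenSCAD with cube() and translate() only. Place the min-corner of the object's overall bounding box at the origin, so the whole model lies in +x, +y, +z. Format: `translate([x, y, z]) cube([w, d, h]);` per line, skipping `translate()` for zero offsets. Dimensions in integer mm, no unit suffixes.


// leg_h = 456 - 23 = 433
translate([0, 0, 433]) cube([428, 457, 23]);
cube([43, 43, 433]);
translate([385, 0, 0]) cube([43, 43, 433]);
translate([0, 414, 0]) cube([43, 43, 433]);
translate([385, 414, 0]) cube([43, 43, 433]);
translate([0, 430, 456]) cube([428, 27, 448]);


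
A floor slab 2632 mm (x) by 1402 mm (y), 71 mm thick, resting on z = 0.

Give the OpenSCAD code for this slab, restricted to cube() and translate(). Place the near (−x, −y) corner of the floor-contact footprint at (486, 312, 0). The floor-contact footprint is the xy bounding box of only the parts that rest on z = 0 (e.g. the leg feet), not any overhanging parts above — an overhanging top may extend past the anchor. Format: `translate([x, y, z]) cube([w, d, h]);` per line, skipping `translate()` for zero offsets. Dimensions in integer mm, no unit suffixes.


translate([486, 312, 0]) cube([2632, 1402, 71]);


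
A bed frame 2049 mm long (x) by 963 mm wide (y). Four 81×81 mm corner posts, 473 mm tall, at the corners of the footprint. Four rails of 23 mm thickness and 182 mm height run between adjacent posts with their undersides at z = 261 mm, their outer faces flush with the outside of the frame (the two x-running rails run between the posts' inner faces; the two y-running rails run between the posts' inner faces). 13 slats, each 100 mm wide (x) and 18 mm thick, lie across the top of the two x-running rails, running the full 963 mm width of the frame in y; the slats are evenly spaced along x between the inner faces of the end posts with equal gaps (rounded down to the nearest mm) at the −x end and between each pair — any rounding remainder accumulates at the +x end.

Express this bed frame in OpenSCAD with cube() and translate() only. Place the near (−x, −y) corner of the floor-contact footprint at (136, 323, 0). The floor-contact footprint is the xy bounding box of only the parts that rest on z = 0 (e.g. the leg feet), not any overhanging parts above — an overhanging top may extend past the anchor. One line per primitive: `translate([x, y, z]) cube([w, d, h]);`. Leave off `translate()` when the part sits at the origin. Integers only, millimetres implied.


translate([136, 323, 0]) cube([81, 81, 473]);
translate([136, 1205, 0]) cube([81, 81, 473]);
translate([2104, 323, 0]) cube([81, 81, 473]);
translate([2104, 1205, 0]) cube([81, 81, 473]);
translate([217, 323, 261]) cube([1887, 23, 182]);
translate([217, 1263, 261]) cube([1887, 23, 182]);
translate([136, 404, 261]) cube([23, 801, 182]);
translate([2162, 404, 261]) cube([23, 801, 182]);
translate([258, 323, 443]) cube([100, 963, 18]);
translate([399, 323, 443]) cube([100, 963, 18]);
translate([540, 323, 443]) cube([100, 963, 18]);
translate([681, 323, 443]) cube([100, 963, 18]);
translate([822, 323, 443]) cube([100, 963, 18]);
translate([963, 323, 443]) cube([100, 963, 18]);
translate([1104, 323, 443]) cube([100, 963, 18]);
translate([1245, 323, 443]) cube([100, 963, 18]);
translate([1386, 323, 443]) cube([100, 963, 18]);
translate([1527, 323, 443]) cube([100, 963, 18]);
translate([1668, 323, 443]) cube([100, 963, 18]);
translate([1809, 323, 443]) cube([100, 963, 18]);
translate([1950, 323, 443]) cube([100, 963, 18]);


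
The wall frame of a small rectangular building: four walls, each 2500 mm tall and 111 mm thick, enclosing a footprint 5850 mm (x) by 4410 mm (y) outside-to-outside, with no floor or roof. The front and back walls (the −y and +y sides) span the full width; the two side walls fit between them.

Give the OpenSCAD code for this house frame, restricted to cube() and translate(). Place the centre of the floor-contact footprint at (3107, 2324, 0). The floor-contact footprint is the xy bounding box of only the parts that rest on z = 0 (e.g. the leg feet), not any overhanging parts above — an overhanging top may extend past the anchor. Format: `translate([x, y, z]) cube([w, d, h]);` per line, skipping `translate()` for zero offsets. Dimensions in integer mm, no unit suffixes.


translate([182, 119, 0]) cube([5850, 111, 2500]);
translate([182, 4418, 0]) cube([5850, 111, 2500]);
translate([182, 230, 0]) cube([111, 4188, 2500]);
translate([5921, 230, 0]) cube([111, 4188, 2500]);


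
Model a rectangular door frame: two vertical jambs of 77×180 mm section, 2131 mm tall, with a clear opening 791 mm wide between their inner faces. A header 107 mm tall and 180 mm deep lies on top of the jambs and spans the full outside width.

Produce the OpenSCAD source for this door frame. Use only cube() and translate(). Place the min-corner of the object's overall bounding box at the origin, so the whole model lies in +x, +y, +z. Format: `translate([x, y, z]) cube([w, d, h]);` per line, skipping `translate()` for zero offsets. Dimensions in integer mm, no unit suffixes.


cube([77, 180, 2131]);
translate([868, 0, 0]) cube([77, 180, 2131]);
translate([0, 0, 2131]) cube([945, 180, 107]);


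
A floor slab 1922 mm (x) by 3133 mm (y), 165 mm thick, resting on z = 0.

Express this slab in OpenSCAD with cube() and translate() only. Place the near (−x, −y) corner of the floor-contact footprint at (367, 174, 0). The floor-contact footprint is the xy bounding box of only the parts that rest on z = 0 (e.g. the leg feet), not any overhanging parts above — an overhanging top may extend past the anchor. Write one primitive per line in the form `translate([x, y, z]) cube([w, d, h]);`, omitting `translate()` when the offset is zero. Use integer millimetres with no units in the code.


translate([367, 174, 0]) cube([1922, 3133, 165]);


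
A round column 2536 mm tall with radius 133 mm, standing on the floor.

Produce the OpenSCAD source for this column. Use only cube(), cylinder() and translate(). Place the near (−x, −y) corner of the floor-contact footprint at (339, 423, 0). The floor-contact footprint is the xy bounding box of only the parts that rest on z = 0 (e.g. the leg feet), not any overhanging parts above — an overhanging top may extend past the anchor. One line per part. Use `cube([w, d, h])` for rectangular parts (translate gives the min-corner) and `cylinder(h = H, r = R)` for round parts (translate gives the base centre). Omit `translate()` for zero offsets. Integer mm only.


translate([472, 556, 0]) cylinder(h = 2536, r = 133);


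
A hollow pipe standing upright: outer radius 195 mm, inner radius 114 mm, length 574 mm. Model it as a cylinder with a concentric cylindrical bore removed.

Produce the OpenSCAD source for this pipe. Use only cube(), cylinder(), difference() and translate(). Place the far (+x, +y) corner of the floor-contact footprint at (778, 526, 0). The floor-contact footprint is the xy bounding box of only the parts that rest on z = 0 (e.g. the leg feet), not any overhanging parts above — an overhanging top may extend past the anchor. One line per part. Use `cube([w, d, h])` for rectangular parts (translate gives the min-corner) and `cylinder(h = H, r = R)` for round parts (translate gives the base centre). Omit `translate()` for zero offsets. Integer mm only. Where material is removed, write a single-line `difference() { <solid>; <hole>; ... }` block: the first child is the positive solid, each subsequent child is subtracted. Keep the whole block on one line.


difference() { translate([583, 331, 0]) cylinder(h = 574, r = 195); translate([583, 331, 0]) cylinder(h = 574, r = 114); }


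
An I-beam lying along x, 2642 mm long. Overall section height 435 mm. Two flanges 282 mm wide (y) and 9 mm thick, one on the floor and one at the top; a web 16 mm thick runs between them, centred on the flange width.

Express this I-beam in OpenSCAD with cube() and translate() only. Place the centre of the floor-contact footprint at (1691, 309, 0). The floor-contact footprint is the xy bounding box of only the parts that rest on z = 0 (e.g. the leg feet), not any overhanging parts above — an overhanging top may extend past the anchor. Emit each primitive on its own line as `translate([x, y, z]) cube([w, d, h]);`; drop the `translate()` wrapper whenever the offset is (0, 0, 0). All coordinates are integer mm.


translate([370, 168, 0]) cube([2642, 282, 9]);
translate([370, 301, 9]) cube([2642, 16, 417]);
translate([370, 168, 426]) cube([2642, 282, 9]);


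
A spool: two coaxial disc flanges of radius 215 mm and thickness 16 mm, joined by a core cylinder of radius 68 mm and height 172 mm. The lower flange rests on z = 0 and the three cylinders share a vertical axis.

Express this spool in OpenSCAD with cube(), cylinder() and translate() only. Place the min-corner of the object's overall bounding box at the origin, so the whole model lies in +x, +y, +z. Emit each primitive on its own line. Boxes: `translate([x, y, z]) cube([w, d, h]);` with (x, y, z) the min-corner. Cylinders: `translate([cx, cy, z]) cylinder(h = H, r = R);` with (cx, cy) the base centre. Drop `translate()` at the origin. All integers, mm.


translate([215, 215, 0]) cylinder(h = 16, r = 215);
translate([215, 215, 16]) cylinder(h = 172, r = 68);
translate([215, 215, 188]) cylinder(h = 16, r = 215);


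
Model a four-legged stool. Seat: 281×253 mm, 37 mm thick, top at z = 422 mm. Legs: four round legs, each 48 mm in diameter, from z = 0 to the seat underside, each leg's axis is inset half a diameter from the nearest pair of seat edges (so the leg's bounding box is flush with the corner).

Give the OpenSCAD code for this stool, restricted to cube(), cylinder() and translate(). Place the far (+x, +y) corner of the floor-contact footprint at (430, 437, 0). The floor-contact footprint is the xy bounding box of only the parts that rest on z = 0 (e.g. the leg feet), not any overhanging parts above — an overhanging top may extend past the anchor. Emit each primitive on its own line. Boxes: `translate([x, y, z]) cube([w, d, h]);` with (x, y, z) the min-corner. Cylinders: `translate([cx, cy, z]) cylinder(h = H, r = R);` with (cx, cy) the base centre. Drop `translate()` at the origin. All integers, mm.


translate([149, 184, 385]) cube([281, 253, 37]);
translate([173, 208, 0]) cylinder(h = 385, r = 24);
translate([406, 208, 0]) cylinder(h = 385, r = 24);
translate([173, 413, 0]) cylinder(h = 385, r = 24);
translate([406, 413, 0]) cylinder(h = 385, r = 24);


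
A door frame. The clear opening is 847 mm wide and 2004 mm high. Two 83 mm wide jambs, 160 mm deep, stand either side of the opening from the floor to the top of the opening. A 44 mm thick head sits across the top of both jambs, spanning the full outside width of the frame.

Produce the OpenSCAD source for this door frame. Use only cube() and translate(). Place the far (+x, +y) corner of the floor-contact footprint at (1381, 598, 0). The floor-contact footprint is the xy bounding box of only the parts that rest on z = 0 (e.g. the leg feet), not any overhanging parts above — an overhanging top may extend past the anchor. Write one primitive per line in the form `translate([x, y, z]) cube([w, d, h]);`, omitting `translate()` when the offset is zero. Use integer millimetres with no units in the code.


translate([368, 438, 0]) cube([83, 160, 2004]);
translate([1298, 438, 0]) cube([83, 160, 2004]);
translate([368, 438, 2004]) cube([1013, 160, 44]);
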